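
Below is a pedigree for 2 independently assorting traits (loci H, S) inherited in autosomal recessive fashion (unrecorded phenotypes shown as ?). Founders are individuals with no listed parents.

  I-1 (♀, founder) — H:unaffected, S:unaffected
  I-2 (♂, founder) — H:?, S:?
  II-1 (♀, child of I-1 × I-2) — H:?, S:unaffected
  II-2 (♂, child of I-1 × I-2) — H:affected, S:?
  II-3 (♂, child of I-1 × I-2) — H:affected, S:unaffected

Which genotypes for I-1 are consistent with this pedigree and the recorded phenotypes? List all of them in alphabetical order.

H/I-1 un ·: Hh
H/I-2 ? ·: Hh|hh
H/II-1 ? I-1×I-2: HH|Hh|hh
H/II-2 aff I-1×I-2: hh
H/II-3 aff I-1×I-2: hh
⇒ H over [I-1,I-2,II-1,II-2,II-3]: 5 consistent
S/I-1 un ·: SS|Ss
S/I-2 ? ·: SS|Ss|ss
S/II-1 un I-1×I-2: SS|Ss
S/II-2 ? I-1×I-2: SS|Ss|ss
S/II-3 un I-1×I-2: SS|Ss
⇒ S over [I-1,I-2,II-1,II-2,II-3]: 32 consistent

I-1 ∈ {Hh SS, Hh Ss}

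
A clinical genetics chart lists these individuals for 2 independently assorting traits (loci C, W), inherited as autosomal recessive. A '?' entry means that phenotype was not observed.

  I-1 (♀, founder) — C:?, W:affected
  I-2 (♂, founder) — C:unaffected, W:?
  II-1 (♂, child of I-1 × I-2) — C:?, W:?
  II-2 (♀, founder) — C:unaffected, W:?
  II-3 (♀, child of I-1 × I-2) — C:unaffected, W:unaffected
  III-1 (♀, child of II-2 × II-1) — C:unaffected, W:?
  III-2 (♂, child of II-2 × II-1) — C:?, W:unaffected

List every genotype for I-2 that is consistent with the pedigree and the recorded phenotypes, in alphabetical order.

C/I-1 ? ·: CC|Cc|cc
C/I-2 un ·: CC|Cc
C/II-1 ? I-1×I-2: CC|Cc|cc
C/II-2 un ·: CC|Cc
C/II-3 un I-1×I-2: CC|Cc
C/III-1 un II-2×II-1: CC|Cc
C/III-2 ? II-2×II-1: CC|Cc|cc
⇒ C over [I-1,I-2,II-1,II-2,II-3,III-1,III-2]: 124 consistent
W/I-1 aff ·: ww
W/I-2 ? ·: WW|Ww
W/II-1 ? I-1×I-2: Ww|ww
W/II-2 ? ·: WW|Ww|ww
W/II-3 un I-1×I-2: Ww
W/III-1 ? II-2×II-1: WW|Ww|ww
W/III-2 un II-2×II-1: WW|Ww
⇒ W over [I-1,I-2,II-1,II-2,II-3,III-1,III-2]: 27 consistent

I-2 ∈ {CC WW, CC Ww, Cc WW, Cc Ww}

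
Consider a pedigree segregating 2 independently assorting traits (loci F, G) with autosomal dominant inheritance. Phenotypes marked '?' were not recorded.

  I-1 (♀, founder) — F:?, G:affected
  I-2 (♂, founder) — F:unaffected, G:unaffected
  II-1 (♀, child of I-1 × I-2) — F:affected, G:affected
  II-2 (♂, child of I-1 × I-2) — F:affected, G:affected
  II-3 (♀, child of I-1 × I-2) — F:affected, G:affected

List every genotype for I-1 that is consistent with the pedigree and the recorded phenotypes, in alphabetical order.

F/I-1 ? ·: Ff|FF
F/I-2 un ·: ff
F/II-1 aff I-1×I-2: Ff
F/II-2 aff I-1×I-2: Ff
F/II-3 aff I-1×I-2: Ff
⇒ F over [I-1,I-2,II-1,II-2,II-3]: 2 consistent
G/I-1 aff ·: Gg|GG
G/I-2 un ·: gg
G/II-1 aff I-1×I-2: Gg
G/II-2 aff I-1×I-2: Gg
G/II-3 aff I-1×I-2: Gg
⇒ G over [I-1,I-2,II-1,II-2,II-3]: 2 consistent

I-1 ∈ {FF GG, FF Gg, Ff GG, Ff Gg}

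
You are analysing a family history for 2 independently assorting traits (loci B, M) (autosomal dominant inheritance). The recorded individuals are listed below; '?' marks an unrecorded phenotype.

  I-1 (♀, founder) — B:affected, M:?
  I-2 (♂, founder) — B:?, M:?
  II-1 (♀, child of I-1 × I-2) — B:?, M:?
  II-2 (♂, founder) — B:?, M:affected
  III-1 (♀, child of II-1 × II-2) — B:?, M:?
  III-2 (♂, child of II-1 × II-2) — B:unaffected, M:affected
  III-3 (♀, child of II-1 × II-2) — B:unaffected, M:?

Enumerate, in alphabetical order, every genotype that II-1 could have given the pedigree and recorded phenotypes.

B/I-1 aff ·: Bb|BB
B/I-2 ? ·: bb|Bb|BB
B/II-1 ? I-1×I-2: bb|Bb
B/II-2 ? ·: bb|Bb
B/III-1 ? II-1×II-2: bb|Bb|BB
B/III-2 un II-1×II-2: bb
B/III-3 un II-1×II-2: bb
⇒ B over [I-1,I-2,II-1,II-2,III-1,III-2,III-3]: 31 consistent
M/I-1 ? ·: mm|Mm|MM
M/I-2 ? ·: mm|Mm|MM
M/II-1 ? I-1×I-2: mm|Mm|MM
M/II-2 aff ·: Mm|MM
M/III-1 ? II-1×II-2: mm|Mm|MM
M/III-2 aff II-1×II-2: Mm|MM
M/III-3 ? II-1×II-2: mm|Mm|MM
⇒ M over [I-1,I-2,II-1,II-2,III-1,III-2,III-3]: 238 consistent

II-1 ∈ {Bb MM, Bb Mm, Bb mm, bb MM, bb Mm, bb mm}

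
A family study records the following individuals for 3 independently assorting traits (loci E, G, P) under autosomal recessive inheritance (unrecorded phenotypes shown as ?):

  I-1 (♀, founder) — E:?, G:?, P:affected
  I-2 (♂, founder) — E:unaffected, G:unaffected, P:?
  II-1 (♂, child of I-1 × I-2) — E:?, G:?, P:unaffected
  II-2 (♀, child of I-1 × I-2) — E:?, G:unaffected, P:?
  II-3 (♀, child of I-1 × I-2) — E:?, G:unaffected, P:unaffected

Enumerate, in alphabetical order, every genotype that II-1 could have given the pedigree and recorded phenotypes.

E/I-1 ? ·: EE|Ee|ee
E/I-2 un ·: EE|Ee
E/II-1 ? I-1×I-2: EE|Ee|ee
E/II-2 ? I-1×I-2: EE|Ee|ee
E/II-3 ? I-1×I-2: EE|Ee|ee
⇒ E over [I-1,I-2,II-1,II-2,II-3]: 53 consistent
G/I-1 ? ·: GG|Gg|gg
G/I-2 un ·: GG|Gg
G/II-1 ? I-1×I-2: GG|Gg|gg
G/II-2 un I-1×I-2: GG|Gg
G/II-3 un I-1×I-2: GG|Gg
⇒ G over [I-1,I-2,II-1,II-2,II-3]: 32 consistent
P/I-1 aff ·: pp
P/I-2 ? ·: PP|Pp
P/II-1 un I-1×I-2: Pp
P/II-2 ? I-1×I-2: Pp|pp
P/II-3 un I-1×I-2: Pp
⇒ P over [I-1,I-2,II-1,II-2,II-3]: 3 consistent

II-1 ∈ {EE GG Pp, EE Gg Pp, EE gg Pp, Ee GG Pp, Ee Gg Pp, Ee gg Pp, ee GG Pp, ee Gg Pp, ee gg Pp}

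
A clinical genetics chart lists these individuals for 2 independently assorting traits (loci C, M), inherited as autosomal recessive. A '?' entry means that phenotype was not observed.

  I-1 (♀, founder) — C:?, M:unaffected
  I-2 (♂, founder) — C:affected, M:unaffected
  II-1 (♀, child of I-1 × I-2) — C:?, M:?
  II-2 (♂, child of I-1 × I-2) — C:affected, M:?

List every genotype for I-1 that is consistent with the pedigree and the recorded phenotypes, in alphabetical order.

C/I-1 ? ·: Cc|cc
C/I-2 aff ·: cc
C/II-1 ? I-1×I-2: Cc|cc
C/II-2 aff I-1×I-2: cc
⇒ C over [I-1,I-2,II-1,II-2]: 3 consistent
M/I-1 un ·: MM|Mm
M/I-2 un ·: MM|Mm
M/II-1 ? I-1×I-2: MM|Mm|mm
M/II-2 ? I-1×I-2: MM|Mm|mm
⇒ M over [I-1,I-2,II-1,II-2]: 18 consistent

I-1 ∈ {Cc MM, Cc Mm, cc MM, cc Mm}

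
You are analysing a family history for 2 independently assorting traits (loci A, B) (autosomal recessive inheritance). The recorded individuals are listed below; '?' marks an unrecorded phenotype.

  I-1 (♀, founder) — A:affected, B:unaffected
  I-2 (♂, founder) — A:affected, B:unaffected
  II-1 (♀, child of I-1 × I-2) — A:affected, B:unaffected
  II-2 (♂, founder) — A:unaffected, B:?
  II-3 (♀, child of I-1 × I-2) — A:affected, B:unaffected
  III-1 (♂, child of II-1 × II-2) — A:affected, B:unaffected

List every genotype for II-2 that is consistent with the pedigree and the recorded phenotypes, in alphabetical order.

II-2 ∈ {Aa BB, Aa Bb, Aa bb}

A/I-1 aff ·: aa
A/I-2 aff ·: aa
A/II-1 aff I-1×I-2: aa
A/II-2 un ·: Aa
A/II-3 aff I-1×I-2: aa
A/III-1 aff II-1×II-2: aa
⇒ A over [I-1,I-2,II-1,II-2,II-3,III-1]: 1 consistent
B/I-1 un ·: BB|Bb
B/I-2 un ·: BB|Bb
B/II-1 un I-1×I-2: BB|Bb
B/II-2 ? ·: BB|Bb|bb
B/II-3 un I-1×I-2: BB|Bb
B/III-1 un II-1×II-2: BB|Bb
⇒ B over [I-1,I-2,II-1,II-2,II-3,III-1]: 58 consistent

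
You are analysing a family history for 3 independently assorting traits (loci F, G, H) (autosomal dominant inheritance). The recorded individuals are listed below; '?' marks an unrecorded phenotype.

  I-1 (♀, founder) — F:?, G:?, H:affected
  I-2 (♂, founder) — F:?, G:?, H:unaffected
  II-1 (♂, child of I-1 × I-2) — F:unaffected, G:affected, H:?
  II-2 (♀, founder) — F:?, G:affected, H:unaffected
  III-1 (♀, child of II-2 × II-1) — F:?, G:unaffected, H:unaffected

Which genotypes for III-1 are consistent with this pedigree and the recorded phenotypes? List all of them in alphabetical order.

F/I-1 ? ·: ff|Ff
F/I-2 ? ·: ff|Ff
F/II-1 un I-1×I-2: ff
F/II-2 ? ·: ff|Ff|FF
F/III-1 ? II-2×II-1: ff|Ff
⇒ F over [I-1,I-2,II-1,II-2,III-1]: 16 consistent
G/I-1 ? ·: gg|Gg|GG
G/I-2 ? ·: gg|Gg|GG
G/II-1 aff I-1×I-2: Gg
G/II-2 aff ·: Gg
G/III-1 un II-2×II-1: gg
⇒ G over [I-1,I-2,II-1,II-2,III-1]: 7 consistent
H/I-1 aff ·: Hh|HH
H/I-2 un ·: hh
H/II-1 ? I-1×I-2: hh|Hh
H/II-2 un ·: hh
H/III-1 un II-2×II-1: hh
⇒ H over [I-1,I-2,II-1,II-2,III-1]: 3 consistent

III-1 ∈ {Ff gg hh, ff gg hh}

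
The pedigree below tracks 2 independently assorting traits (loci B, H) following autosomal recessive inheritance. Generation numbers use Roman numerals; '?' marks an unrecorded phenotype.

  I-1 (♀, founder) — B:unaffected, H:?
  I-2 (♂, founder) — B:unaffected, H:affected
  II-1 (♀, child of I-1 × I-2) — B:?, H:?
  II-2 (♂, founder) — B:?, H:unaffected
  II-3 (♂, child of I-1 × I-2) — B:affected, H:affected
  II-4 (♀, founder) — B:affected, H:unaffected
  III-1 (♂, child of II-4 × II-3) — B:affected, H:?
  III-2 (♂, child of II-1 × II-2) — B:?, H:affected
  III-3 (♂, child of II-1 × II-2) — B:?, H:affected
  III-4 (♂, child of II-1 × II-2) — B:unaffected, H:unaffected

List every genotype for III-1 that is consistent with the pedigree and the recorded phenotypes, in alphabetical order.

B/I-1 un ·: Bb
B/I-2 un ·: Bb
B/II-1 ? I-1×I-2: BB|Bb|bb
B/II-2 ? ·: BB|Bb|bb
B/II-3 aff I-1×I-2: bb
B/II-4 aff ·: bb
B/III-1 aff II-4×II-3: bb
B/III-2 ? II-1×II-2: BB|Bb|bb
B/III-3 ? II-1×II-2: BB|Bb|bb
B/III-4 un II-1×II-2: BB|Bb
⇒ B over [I-1,I-2,II-1,II-2,II-3,II-4,III-1,III-2,III-3,III-4]: 45 consistent
H/I-1 ? ·: Hh|hh
H/I-2 aff ·: hh
H/II-1 ? I-1×I-2: Hh|hh
H/II-2 un ·: Hh
H/II-3 aff I-1×I-2: hh
H/II-4 un ·: HH|Hh
H/III-1 ? II-4×II-3: Hh|hh
H/III-2 aff II-1×II-2: hh
H/III-3 aff II-1×II-2: hh
H/III-4 un II-1×II-2: HH|Hh
⇒ H over [I-1,I-2,II-1,II-2,II-3,II-4,III-1,III-2,III-3,III-4]: 12 consistent

III-1 ∈ {bb Hh, bb hh}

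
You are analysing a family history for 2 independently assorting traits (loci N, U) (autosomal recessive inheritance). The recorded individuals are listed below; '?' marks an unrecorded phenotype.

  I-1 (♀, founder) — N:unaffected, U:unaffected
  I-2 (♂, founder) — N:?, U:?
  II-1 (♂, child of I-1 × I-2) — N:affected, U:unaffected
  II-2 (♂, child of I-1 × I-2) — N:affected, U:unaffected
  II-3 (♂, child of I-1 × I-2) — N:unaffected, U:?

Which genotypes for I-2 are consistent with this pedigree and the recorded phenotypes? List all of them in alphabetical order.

I-2 ∈ {Nn UU, Nn Uu, Nn uu, nn UU, nn Uu, nn uu}

N/I-1 un ·: Nn
N/I-2 ? ·: Nn|nn
N/II-1 aff I-1×I-2: nn
N/II-2 aff I-1×I-2: nn
N/II-3 un I-1×I-2: NN|Nn
⇒ N over [I-1,I-2,II-1,II-2,II-3]: 3 consistent
U/I-1 un ·: UU|Uu
U/I-2 ? ·: UU|Uu|uu
U/II-1 un I-1×I-2: UU|Uu
U/II-2 un I-1×I-2: UU|Uu
U/II-3 ? I-1×I-2: UU|Uu|uu
⇒ U over [I-1,I-2,II-1,II-2,II-3]: 32 consistent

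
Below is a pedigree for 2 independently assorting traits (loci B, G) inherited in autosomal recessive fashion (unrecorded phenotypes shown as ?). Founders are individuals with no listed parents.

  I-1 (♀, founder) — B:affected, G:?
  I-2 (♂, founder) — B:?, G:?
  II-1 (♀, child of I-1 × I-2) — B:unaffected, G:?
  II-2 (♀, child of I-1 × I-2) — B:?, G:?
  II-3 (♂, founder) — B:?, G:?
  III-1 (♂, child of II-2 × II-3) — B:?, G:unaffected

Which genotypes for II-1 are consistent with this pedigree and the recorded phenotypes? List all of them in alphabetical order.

II-1 ∈ {Bb GG, Bb Gg, Bb gg}

B/I-1 aff ·: bb
B/I-2 ? ·: BB|Bb
B/II-1 un I-1×I-2: Bb
B/II-2 ? I-1×I-2: Bb|bb
B/II-3 ? ·: BB|Bb|bb
B/III-1 ? II-2×II-3: BB|Bb|bb
⇒ B over [I-1,I-2,II-1,II-2,II-3,III-1]: 18 consistent
G/I-1 ? ·: GG|Gg|gg
G/I-2 ? ·: GG|Gg|gg
G/II-1 ? I-1×I-2: GG|Gg|gg
G/II-2 ? I-1×I-2: GG|Gg|gg
G/II-3 ? ·: GG|Gg|gg
G/III-1 un II-2×II-3: GG|Gg
⇒ G over [I-1,I-2,II-1,II-2,II-3,III-1]: 113 consistent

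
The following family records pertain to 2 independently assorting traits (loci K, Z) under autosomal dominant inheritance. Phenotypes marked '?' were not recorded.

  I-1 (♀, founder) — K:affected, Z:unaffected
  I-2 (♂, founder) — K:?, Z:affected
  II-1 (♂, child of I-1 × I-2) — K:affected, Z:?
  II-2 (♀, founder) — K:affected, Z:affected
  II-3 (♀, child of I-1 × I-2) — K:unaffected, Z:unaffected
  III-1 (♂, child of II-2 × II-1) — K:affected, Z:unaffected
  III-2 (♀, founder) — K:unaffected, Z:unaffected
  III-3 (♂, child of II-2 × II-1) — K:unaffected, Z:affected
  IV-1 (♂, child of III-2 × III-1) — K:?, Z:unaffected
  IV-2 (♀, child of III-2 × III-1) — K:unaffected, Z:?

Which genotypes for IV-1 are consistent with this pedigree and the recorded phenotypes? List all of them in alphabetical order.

K/I-1 aff ·: Kk
K/I-2 ? ·: kk|Kk
K/II-1 aff I-1×I-2: Kk
K/II-2 aff ·: Kk
K/II-3 un I-1×I-2: kk
K/III-1 aff II-2×II-1: Kk
K/III-2 un ·: kk
K/III-3 un II-2×II-1: kk
K/IV-1 ? III-2×III-1: kk|Kk
K/IV-2 un III-2×III-1: kk
⇒ K over [I-1,I-2,II-1,II-2,II-3,III-1,III-2,III-3,IV-1,IV-2]: 4 consistent
Z/I-1 un ·: zz
Z/I-2 aff ·: Zz
Z/II-1 ? I-1×I-2: zz|Zz
Z/II-2 aff ·: Zz
Z/II-3 un I-1×I-2: zz
Z/III-1 un II-2×II-1: zz
Z/III-2 un ·: zz
Z/III-3 aff II-2×II-1: Zz|ZZ
Z/IV-1 un III-2×III-1: zz
Z/IV-2 ? III-2×III-1: zz
⇒ Z over [I-1,I-2,II-1,II-2,II-3,III-1,III-2,III-3,IV-1,IV-2]: 3 consistent

IV-1 ∈ {Kk zz, kk zz}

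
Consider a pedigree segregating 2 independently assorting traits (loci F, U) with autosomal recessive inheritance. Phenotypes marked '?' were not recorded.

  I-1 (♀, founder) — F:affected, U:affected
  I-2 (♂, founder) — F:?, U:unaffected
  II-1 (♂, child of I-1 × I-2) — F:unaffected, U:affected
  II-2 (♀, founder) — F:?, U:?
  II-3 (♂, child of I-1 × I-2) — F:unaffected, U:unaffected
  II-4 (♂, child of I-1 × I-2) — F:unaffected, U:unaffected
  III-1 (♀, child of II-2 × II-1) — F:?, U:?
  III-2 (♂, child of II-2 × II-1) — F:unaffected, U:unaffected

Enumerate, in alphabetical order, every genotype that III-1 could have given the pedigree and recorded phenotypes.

III-1 ∈ {FF Uu, FF uu, Ff Uu, Ff uu, ff Uu, ff uu}

F/I-1 aff ·: ff
F/I-2 ? ·: FF|Ff
F/II-1 un I-1×I-2: Ff
F/II-2 ? ·: FF|Ff|ff
F/II-3 un I-1×I-2: Ff
F/II-4 un I-1×I-2: Ff
F/III-1 ? II-2×II-1: FF|Ff|ff
F/III-2 un II-2×II-1: FF|Ff
⇒ F over [I-1,I-2,II-1,II-2,II-3,II-4,III-1,III-2]: 24 consistent
U/I-1 aff ·: uu
U/I-2 un ·: Uu
U/II-1 aff I-1×I-2: uu
U/II-2 ? ·: UU|Uu
U/II-3 un I-1×I-2: Uu
U/II-4 un I-1×I-2: Uu
U/III-1 ? II-2×II-1: Uu|uu
U/III-2 un II-2×II-1: Uu
⇒ U over [I-1,I-2,II-1,II-2,II-3,II-4,III-1,III-2]: 3 consistent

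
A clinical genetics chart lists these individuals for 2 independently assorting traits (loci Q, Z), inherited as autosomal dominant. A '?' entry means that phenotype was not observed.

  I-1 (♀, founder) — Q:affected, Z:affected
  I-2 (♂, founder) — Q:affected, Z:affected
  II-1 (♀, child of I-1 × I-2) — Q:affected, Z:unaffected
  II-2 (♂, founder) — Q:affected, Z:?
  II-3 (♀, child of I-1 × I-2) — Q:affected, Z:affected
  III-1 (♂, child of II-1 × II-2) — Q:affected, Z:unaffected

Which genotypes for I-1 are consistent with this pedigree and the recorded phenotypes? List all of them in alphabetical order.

I-1 ∈ {QQ Zz, Qq Zz}

Q/I-1 aff ·: Qq|QQ
Q/I-2 aff ·: Qq|QQ
Q/II-1 aff I-1×I-2: Qq|QQ
Q/II-2 aff ·: Qq|QQ
Q/II-3 aff I-1×I-2: Qq|QQ
Q/III-1 aff II-1×II-2: Qq|QQ
⇒ Q over [I-1,I-2,II-1,II-2,II-3,III-1]: 45 consistent
Z/I-1 aff ·: Zz
Z/I-2 aff ·: Zz
Z/II-1 un I-1×I-2: zz
Z/II-2 ? ·: zz|Zz
Z/II-3 aff I-1×I-2: Zz|ZZ
Z/III-1 un II-1×II-2: zz
⇒ Z over [I-1,I-2,II-1,II-2,II-3,III-1]: 4 consistent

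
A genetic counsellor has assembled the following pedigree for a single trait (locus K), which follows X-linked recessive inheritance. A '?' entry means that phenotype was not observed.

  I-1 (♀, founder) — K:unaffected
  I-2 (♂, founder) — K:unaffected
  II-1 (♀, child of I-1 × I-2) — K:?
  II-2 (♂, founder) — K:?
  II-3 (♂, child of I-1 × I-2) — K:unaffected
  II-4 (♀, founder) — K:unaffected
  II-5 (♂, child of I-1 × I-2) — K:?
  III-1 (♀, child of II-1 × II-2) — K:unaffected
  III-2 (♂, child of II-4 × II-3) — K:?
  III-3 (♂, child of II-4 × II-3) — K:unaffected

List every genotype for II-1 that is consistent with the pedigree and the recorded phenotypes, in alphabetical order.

II-1 ∈ {X^KX^K, X^KX^k}

K/I-1 un ·: X^KX^K|X^KX^k
K/I-2 un ·: X^KY
K/II-1 ? I-1×I-2: X^KX^K|X^KX^k
K/II-2 ? ·: X^KY|X^kY
K/II-3 un I-1×I-2: X^KY
K/II-4 un ·: X^KX^K|X^KX^k
K/II-5 ? I-1×I-2: X^KY|X^kY
K/III-1 un II-1×II-2: X^KX^K|X^KX^k
K/III-2 ? II-4×II-3: X^KY|X^kY
K/III-3 un II-4×II-3: X^KY
⇒ K over [I-1,I-2,II-1,II-2,II-3,II-4,II-5,III-1,III-2,III-3]: 36 consistent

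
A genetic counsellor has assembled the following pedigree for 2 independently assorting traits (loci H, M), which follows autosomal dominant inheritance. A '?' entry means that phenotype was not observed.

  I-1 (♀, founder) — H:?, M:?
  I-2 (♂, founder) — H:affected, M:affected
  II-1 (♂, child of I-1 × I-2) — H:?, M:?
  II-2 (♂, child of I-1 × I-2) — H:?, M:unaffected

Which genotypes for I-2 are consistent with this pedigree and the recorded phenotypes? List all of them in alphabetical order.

H/I-1 ? ·: hh|Hh|HH
H/I-2 aff ·: Hh|HH
H/II-1 ? I-1×I-2: hh|Hh|HH
H/II-2 ? I-1×I-2: hh|Hh|HH
⇒ H over [I-1,I-2,II-1,II-2]: 23 consistent
M/I-1 ? ·: mm|Mm
M/I-2 aff ·: Mm
M/II-1 ? I-1×I-2: mm|Mm|MM
M/II-2 un I-1×I-2: mm
⇒ M over [I-1,I-2,II-1,II-2]: 5 consistent

I-2 ∈ {HH Mm, Hh Mm}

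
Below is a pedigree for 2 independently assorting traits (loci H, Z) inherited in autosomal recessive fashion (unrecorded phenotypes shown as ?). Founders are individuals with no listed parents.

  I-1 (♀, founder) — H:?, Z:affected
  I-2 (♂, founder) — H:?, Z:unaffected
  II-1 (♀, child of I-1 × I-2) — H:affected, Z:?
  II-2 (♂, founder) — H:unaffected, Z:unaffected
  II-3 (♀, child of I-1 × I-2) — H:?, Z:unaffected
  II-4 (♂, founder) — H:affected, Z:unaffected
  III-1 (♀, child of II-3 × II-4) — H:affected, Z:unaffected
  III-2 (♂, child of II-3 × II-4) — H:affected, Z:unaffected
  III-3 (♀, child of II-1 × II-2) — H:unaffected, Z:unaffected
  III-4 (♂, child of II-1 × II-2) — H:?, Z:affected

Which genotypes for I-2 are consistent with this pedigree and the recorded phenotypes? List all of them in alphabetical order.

H/I-1 ? ·: Hh|hh
H/I-2 ? ·: Hh|hh
H/II-1 aff I-1×I-2: hh
H/II-2 un ·: HH|Hh
H/II-3 ? I-1×I-2: Hh|hh
H/II-4 aff ·: hh
H/III-1 aff II-3×II-4: hh
H/III-2 aff II-3×II-4: hh
H/III-3 un II-1×II-2: Hh
H/III-4 ? II-1×II-2: Hh|hh
⇒ H over [I-1,I-2,II-1,II-2,II-3,II-4,III-1,III-2,III-3,III-4]: 21 consistent
Z/I-1 aff ·: zz
Z/I-2 un ·: ZZ|Zz
Z/II-1 ? I-1×I-2: Zz|zz
Z/II-2 un ·: Zz
Z/II-3 un I-1×I-2: Zz
Z/II-4 un ·: ZZ|Zz
Z/III-1 un II-3×II-4: ZZ|Zz
Z/III-2 un II-3×II-4: ZZ|Zz
Z/III-3 un II-1×II-2: ZZ|Zz
Z/III-4 aff II-1×II-2: zz
⇒ Z over [I-1,I-2,II-1,II-2,II-3,II-4,III-1,III-2,III-3,III-4]: 40 consistent

I-2 ∈ {Hh ZZ, Hh Zz, hh ZZ, hh Zz}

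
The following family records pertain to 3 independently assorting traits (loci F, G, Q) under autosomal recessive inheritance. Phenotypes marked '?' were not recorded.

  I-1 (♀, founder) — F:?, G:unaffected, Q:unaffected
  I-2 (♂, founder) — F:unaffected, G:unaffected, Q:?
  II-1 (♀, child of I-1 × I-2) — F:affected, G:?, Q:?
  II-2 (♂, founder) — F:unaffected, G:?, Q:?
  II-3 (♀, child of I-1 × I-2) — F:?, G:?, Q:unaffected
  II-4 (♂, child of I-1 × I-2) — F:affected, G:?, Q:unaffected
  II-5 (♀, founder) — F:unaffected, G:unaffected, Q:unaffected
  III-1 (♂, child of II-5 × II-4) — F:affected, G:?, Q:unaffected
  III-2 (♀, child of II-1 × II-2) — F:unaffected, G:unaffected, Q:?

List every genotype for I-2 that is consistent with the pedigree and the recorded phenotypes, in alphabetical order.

F/I-1 ? ·: Ff|ff
F/I-2 un ·: Ff
F/II-1 aff I-1×I-2: ff
F/II-2 un ·: FF|Ff
F/II-3 ? I-1×I-2: FF|Ff|ff
F/II-4 aff I-1×I-2: ff
F/II-5 un ·: Ff
F/III-1 aff II-5×II-4: ff
F/III-2 un II-1×II-2: Ff
⇒ F over [I-1,I-2,II-1,II-2,II-3,II-4,II-5,III-1,III-2]: 10 consistent
G/I-1 un ·: GG|Gg
G/I-2 un ·: GG|Gg
G/II-1 ? I-1×I-2: GG|Gg|gg
G/II-2 ? ·: GG|Gg|gg
G/II-3 ? I-1×I-2: GG|Gg|gg
G/II-4 ? I-1×I-2: GG|Gg|gg
G/II-5 un ·: GG|Gg
G/III-1 ? II-5×II-4: GG|Gg|gg
G/III-2 un II-1×II-2: GG|Gg
⇒ G over [I-1,I-2,II-1,II-2,II-3,II-4,II-5,III-1,III-2]: 663 consistent
Q/I-1 un ·: QQ|Qq
Q/I-2 ? ·: QQ|Qq|qq
Q/II-1 ? I-1×I-2: QQ|Qq|qq
Q/II-2 ? ·: QQ|Qq|qq
Q/II-3 un I-1×I-2: QQ|Qq
Q/II-4 un I-1×I-2: QQ|Qq
Q/II-5 un ·: QQ|Qq
Q/III-1 un II-5×II-4: QQ|Qq
Q/III-2 ? II-1×II-2: QQ|Qq|qq
⇒ Q over [I-1,I-2,II-1,II-2,II-3,II-4,II-5,III-1,III-2]: 602 consistent

I-2 ∈ {Ff GG QQ, Ff GG Qq, Ff GG qq, Ff Gg QQ, Ff Gg Qq, Ff Gg qq}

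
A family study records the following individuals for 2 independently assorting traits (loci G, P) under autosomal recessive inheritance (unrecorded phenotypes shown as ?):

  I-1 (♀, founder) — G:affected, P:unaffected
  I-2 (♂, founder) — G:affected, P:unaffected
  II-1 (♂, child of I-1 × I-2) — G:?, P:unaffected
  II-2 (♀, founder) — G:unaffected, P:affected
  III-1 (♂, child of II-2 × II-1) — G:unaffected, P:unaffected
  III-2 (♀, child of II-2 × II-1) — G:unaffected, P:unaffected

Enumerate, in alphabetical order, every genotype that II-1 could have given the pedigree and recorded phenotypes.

II-1 ∈ {gg PP, gg Pp}

G/I-1 aff ·: gg
G/I-2 aff ·: gg
G/II-1 ? I-1×I-2: gg
G/II-2 un ·: GG|Gg
G/III-1 un II-2×II-1: Gg
G/III-2 un II-2×II-1: Gg
⇒ G over [I-1,I-2,II-1,II-2,III-1,III-2]: 2 consistent
P/I-1 un ·: PP|Pp
P/I-2 un ·: PP|Pp
P/II-1 un I-1×I-2: PP|Pp
P/II-2 aff ·: pp
P/III-1 un II-2×II-1: Pp
P/III-2 un II-2×II-1: Pp
⇒ P over [I-1,I-2,II-1,II-2,III-1,III-2]: 7 consistent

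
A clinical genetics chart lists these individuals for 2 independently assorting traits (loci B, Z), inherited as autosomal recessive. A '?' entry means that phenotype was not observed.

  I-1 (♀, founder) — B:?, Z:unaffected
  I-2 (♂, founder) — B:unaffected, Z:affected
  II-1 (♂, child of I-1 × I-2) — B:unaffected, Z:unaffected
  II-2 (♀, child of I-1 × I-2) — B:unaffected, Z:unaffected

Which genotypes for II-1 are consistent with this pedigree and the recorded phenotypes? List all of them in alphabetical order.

II-1 ∈ {BB Zz, Bb Zz}

B/I-1 ? ·: BB|Bb|bb
B/I-2 un ·: BB|Bb
B/II-1 un I-1×I-2: BB|Bb
B/II-2 un I-1×I-2: BB|Bb
⇒ B over [I-1,I-2,II-1,II-2]: 15 consistent
Z/I-1 un ·: ZZ|Zz
Z/I-2 aff ·: zz
Z/II-1 un I-1×I-2: Zz
Z/II-2 un I-1×I-2: Zz
⇒ Z over [I-1,I-2,II-1,II-2]: 2 consistent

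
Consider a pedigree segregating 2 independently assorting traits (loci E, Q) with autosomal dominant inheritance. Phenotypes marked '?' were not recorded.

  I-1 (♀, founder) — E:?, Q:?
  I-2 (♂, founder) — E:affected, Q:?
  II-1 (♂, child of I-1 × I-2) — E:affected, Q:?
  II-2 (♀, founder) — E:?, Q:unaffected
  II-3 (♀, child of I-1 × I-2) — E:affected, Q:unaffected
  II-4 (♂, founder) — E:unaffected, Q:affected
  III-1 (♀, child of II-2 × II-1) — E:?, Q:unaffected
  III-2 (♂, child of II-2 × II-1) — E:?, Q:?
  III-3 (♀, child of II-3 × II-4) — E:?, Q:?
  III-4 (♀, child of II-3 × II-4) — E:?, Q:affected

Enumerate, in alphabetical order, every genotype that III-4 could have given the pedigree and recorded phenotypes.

E/I-1 ? ·: ee|Ee|EE
E/I-2 aff ·: Ee|EE
E/II-1 aff I-1×I-2: Ee|EE
E/II-2 ? ·: ee|Ee|EE
E/II-3 aff I-1×I-2: Ee|EE
E/II-4 un ·: ee
E/III-1 ? II-2×II-1: ee|Ee|EE
E/III-2 ? II-2×II-1: ee|Ee|EE
E/III-3 ? II-3×II-4: ee|Ee
E/III-4 ? II-3×II-4: ee|Ee
⇒ E over [I-1,I-2,II-1,II-2,II-3,II-4,III-1,III-2,III-3,III-4]: 487 consistent
Q/I-1 ? ·: qq|Qq
Q/I-2 ? ·: qq|Qq
Q/II-1 ? I-1×I-2: qq|Qq
Q/II-2 un ·: qq
Q/II-3 un I-1×I-2: qq
Q/II-4 aff ·: Qq|QQ
Q/III-1 un II-2×II-1: qq
Q/III-2 ? II-2×II-1: qq|Qq
Q/III-3 ? II-3×II-4: qq|Qq
Q/III-4 aff II-3×II-4: Qq
⇒ Q over [I-1,I-2,II-1,II-2,II-3,II-4,III-1,III-2,III-3,III-4]: 30 consistent

III-4 ∈ {Ee Qq, ee Qq}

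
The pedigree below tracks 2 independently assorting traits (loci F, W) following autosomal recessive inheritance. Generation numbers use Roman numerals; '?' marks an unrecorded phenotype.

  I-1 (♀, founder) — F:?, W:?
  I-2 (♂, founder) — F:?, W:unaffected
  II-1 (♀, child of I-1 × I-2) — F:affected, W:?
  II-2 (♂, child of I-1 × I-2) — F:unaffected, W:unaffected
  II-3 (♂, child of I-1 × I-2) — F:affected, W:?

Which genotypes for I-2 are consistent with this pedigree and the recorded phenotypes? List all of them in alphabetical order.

F/I-1 ? ·: Ff|ff
F/I-2 ? ·: Ff|ff
F/II-1 aff I-1×I-2: ff
F/II-2 un I-1×I-2: FF|Ff
F/II-3 aff I-1×I-2: ff
⇒ F over [I-1,I-2,II-1,II-2,II-3]: 4 consistent
W/I-1 ? ·: WW|Ww|ww
W/I-2 un ·: WW|Ww
W/II-1 ? I-1×I-2: WW|Ww|ww
W/II-2 un I-1×I-2: WW|Ww
W/II-3 ? I-1×I-2: WW|Ww|ww
⇒ W over [I-1,I-2,II-1,II-2,II-3]: 40 consistent

I-2 ∈ {Ff WW, Ff Ww, ff WW, ff Ww}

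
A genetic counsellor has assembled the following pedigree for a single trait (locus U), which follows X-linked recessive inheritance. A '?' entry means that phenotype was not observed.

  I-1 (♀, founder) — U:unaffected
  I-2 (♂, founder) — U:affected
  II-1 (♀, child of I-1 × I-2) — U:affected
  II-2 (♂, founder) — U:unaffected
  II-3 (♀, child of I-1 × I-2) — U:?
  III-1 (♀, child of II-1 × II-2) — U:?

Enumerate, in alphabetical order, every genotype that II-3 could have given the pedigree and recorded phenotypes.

U/I-1 un ·: X^UX^u
U/I-2 aff ·: X^uY
U/II-1 aff I-1×I-2: X^uX^u
U/II-2 un ·: X^UY
U/II-3 ? I-1×I-2: X^UX^u|X^uX^u
U/III-1 ? II-1×II-2: X^UX^u
⇒ U over [I-1,I-2,II-1,II-2,II-3,III-1]: 2 consistent

II-3 ∈ {X^UX^u, X^uX^u}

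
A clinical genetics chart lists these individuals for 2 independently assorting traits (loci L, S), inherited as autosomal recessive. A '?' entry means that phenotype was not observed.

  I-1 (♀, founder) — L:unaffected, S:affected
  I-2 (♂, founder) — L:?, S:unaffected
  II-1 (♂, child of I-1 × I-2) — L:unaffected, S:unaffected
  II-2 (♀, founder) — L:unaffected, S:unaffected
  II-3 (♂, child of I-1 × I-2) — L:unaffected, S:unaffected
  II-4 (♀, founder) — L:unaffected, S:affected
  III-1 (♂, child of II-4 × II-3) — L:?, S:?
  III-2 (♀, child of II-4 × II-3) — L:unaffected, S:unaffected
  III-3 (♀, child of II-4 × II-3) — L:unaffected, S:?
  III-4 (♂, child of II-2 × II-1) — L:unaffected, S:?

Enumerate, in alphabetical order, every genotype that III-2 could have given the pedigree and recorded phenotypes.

L/I-1 un ·: LL|Ll
L/I-2 ? ·: LL|Ll|ll
L/II-1 un I-1×I-2: LL|Ll
L/II-2 un ·: LL|Ll
L/II-3 un I-1×I-2: LL|Ll
L/II-4 un ·: LL|Ll
L/III-1 ? II-4×II-3: LL|Ll|ll
L/III-2 un II-4×II-3: LL|Ll
L/III-3 un II-4×II-3: LL|Ll
L/III-4 un II-2×II-1: LL|Ll
⇒ L over [I-1,I-2,II-1,II-2,II-3,II-4,III-1,III-2,III-3,III-4]: 796 consistent
S/I-1 aff ·: ss
S/I-2 un ·: SS|Ss
S/II-1 un I-1×I-2: Ss
S/II-2 un ·: SS|Ss
S/II-3 un I-1×I-2: Ss
S/II-4 aff ·: ss
S/III-1 ? II-4×II-3: Ss|ss
S/III-2 un II-4×II-3: Ss
S/III-3 ? II-4×II-3: Ss|ss
S/III-4 ? II-2×II-1: SS|Ss|ss
⇒ S over [I-1,I-2,II-1,II-2,II-3,II-4,III-1,III-2,III-3,III-4]: 40 consistent

III-2 ∈ {LL Ss, Ll Ss}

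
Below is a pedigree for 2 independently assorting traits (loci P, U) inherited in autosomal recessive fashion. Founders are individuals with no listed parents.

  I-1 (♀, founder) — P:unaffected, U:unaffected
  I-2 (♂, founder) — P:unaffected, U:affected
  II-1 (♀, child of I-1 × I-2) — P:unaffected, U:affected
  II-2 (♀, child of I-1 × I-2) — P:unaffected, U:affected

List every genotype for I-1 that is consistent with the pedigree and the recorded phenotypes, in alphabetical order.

P/I-1 un ·: PP|Pp
P/I-2 un ·: PP|Pp
P/II-1 un I-1×I-2: PP|Pp
P/II-2 un I-1×I-2: PP|Pp
⇒ P over [I-1,I-2,II-1,II-2]: 13 consistent
U/I-1 un ·: Uu
U/I-2 aff ·: uu
U/II-1 aff I-1×I-2: uu
U/II-2 aff I-1×I-2: uu
⇒ U over [I-1,I-2,II-1,II-2]: 1 consistent

I-1 ∈ {PP Uu, Pp Uu}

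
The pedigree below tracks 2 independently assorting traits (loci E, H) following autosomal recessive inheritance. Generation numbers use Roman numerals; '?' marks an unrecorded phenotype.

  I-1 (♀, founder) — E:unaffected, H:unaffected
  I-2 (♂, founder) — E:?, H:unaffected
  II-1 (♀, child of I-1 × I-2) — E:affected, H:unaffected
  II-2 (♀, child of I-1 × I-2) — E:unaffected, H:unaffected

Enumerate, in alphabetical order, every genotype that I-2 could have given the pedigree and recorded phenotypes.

I-2 ∈ {Ee HH, Ee Hh, ee HH, ee Hh}

E/I-1 un ·: Ee
E/I-2 ? ·: Ee|ee
E/II-1 aff I-1×I-2: ee
E/II-2 un I-1×I-2: EE|Ee
⇒ E over [I-1,I-2,II-1,II-2]: 3 consistent
H/I-1 un ·: HH|Hh
H/I-2 un ·: HH|Hh
H/II-1 un I-1×I-2: HH|Hh
H/II-2 un I-1×I-2: HH|Hh
⇒ H over [I-1,I-2,II-1,II-2]: 13 consistent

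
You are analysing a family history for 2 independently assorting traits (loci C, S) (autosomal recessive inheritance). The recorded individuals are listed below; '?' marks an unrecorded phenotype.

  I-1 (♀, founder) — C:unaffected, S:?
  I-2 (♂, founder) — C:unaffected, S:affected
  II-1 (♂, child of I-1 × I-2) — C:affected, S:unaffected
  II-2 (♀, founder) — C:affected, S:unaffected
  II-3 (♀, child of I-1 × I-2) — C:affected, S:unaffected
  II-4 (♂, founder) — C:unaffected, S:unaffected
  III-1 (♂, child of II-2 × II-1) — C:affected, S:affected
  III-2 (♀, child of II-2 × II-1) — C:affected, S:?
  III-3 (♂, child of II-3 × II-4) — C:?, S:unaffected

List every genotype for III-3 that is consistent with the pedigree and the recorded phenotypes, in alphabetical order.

III-3 ∈ {Cc SS, Cc Ss, cc SS, cc Ss}

C/I-1 un ·: Cc
C/I-2 un ·: Cc
C/II-1 aff I-1×I-2: cc
C/II-2 aff ·: cc
C/II-3 aff I-1×I-2: cc
C/II-4 un ·: CC|Cc
C/III-1 aff II-2×II-1: cc
C/III-2 aff II-2×II-1: cc
C/III-3 ? II-3×II-4: Cc|cc
⇒ C over [I-1,I-2,II-1,II-2,II-3,II-4,III-1,III-2,III-3]: 3 consistent
S/I-1 ? ·: SS|Ss
S/I-2 aff ·: ss
S/II-1 un I-1×I-2: Ss
S/II-2 un ·: Ss
S/II-3 un I-1×I-2: Ss
S/II-4 un ·: SS|Ss
S/III-1 aff II-2×II-1: ss
S/III-2 ? II-2×II-1: SS|Ss|ss
S/III-3 un II-3×II-4: SS|Ss
⇒ S over [I-1,I-2,II-1,II-2,II-3,II-4,III-1,III-2,III-3]: 24 consistent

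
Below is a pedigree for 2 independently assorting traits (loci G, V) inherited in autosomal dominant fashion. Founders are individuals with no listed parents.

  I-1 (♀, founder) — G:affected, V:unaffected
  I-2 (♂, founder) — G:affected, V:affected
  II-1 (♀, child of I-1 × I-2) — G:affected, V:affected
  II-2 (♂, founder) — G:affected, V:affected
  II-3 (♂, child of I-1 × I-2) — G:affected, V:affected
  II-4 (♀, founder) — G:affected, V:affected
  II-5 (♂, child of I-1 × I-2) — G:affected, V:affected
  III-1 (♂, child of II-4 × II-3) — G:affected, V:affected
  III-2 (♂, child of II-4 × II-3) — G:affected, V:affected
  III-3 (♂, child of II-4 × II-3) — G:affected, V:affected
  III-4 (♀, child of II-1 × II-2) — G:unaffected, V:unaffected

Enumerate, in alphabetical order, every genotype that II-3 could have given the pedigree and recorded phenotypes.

II-3 ∈ {GG Vv, Gg Vv}

G/I-1 aff ·: Gg|GG
G/I-2 aff ·: Gg|GG
G/II-1 aff I-1×I-2: Gg
G/II-2 aff ·: Gg
G/II-3 aff I-1×I-2: Gg|GG
G/II-4 aff ·: Gg|GG
G/II-5 aff I-1×I-2: Gg|GG
G/III-1 aff II-4×II-3: Gg|GG
G/III-2 aff II-4×II-3: Gg|GG
G/III-3 aff II-4×II-3: Gg|GG
G/III-4 un II-1×II-2: gg
⇒ G over [I-1,I-2,II-1,II-2,II-3,II-4,II-5,III-1,III-2,III-3,III-4]: 150 consistent
V/I-1 un ·: vv
V/I-2 aff ·: Vv|VV
V/II-1 aff I-1×I-2: Vv
V/II-2 aff ·: Vv
V/II-3 aff I-1×I-2: Vv
V/II-4 aff ·: Vv|VV
V/II-5 aff I-1×I-2: Vv
V/III-1 aff II-4×II-3: Vv|VV
V/III-2 aff II-4×II-3: Vv|VV
V/III-3 aff II-4×II-3: Vv|VV
V/III-4 un II-1×II-2: vv
⇒ V over [I-1,I-2,II-1,II-2,II-3,II-4,II-5,III-1,III-2,III-3,III-4]: 32 consistent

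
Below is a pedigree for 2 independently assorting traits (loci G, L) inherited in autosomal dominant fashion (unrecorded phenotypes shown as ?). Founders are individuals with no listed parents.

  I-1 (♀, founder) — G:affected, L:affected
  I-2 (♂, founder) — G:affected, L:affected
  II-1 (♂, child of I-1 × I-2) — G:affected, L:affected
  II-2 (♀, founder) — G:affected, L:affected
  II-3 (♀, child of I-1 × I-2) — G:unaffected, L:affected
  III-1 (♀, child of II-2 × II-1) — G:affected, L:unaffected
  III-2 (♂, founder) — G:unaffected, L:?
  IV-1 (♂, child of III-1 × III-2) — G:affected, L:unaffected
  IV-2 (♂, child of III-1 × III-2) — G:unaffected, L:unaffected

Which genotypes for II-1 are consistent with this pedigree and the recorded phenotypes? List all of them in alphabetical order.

G/I-1 aff ·: Gg
G/I-2 aff ·: Gg
G/II-1 aff I-1×I-2: Gg|GG
G/II-2 aff ·: Gg|GG
G/II-3 un I-1×I-2: gg
G/III-1 aff II-2×II-1: Gg
G/III-2 un ·: gg
G/IV-1 aff III-1×III-2: Gg
G/IV-2 un III-1×III-2: gg
⇒ G over [I-1,I-2,II-1,II-2,II-3,III-1,III-2,IV-1,IV-2]: 3 consistent
L/I-1 aff ·: Ll|LL
L/I-2 aff ·: Ll|LL
L/II-1 aff I-1×I-2: Ll
L/II-2 aff ·: Ll
L/II-3 aff I-1×I-2: Ll|LL
L/III-1 un II-2×II-1: ll
L/III-2 ? ·: ll|Ll
L/IV-1 un III-1×III-2: ll
L/IV-2 un III-1×III-2: ll
⇒ L over [I-1,I-2,II-1,II-2,II-3,III-1,III-2,IV-1,IV-2]: 12 consistent

II-1 ∈ {GG Ll, Gg Ll}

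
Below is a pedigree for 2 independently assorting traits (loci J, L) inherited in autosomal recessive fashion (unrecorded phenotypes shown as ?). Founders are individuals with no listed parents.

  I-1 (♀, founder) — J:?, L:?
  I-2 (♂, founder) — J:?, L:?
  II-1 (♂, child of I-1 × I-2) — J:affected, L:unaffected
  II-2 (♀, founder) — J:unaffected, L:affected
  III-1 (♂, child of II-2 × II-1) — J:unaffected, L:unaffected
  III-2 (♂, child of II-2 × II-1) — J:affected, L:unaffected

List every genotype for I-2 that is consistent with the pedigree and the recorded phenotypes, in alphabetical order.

I-2 ∈ {Jj LL, Jj Ll, Jj ll, jj LL, jj Ll, jj ll}

J/I-1 ? ·: Jj|jj
J/I-2 ? ·: Jj|jj
J/II-1 aff I-1×I-2: jj
J/II-2 un ·: Jj
J/III-1 un II-2×II-1: Jj
J/III-2 aff II-2×II-1: jj
⇒ J over [I-1,I-2,II-1,II-2,III-1,III-2]: 4 consistent
L/I-1 ? ·: LL|Ll|ll
L/I-2 ? ·: LL|Ll|ll
L/II-1 un I-1×I-2: LL|Ll
L/II-2 aff ·: ll
L/III-1 un II-2×II-1: Ll
L/III-2 un II-2×II-1: Ll
⇒ L over [I-1,I-2,II-1,II-2,III-1,III-2]: 11 consistent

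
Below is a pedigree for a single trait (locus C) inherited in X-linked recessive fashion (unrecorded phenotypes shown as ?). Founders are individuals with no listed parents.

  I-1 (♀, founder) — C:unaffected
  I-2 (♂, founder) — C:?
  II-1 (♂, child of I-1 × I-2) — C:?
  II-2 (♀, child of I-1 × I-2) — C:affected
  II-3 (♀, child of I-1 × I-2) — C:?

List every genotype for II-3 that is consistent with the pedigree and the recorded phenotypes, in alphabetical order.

C/I-1 un ·: X^CX^c
C/I-2 ? ·: X^cY
C/II-1 ? I-1×I-2: X^CY|X^cY
C/II-2 aff I-1×I-2: X^cX^c
C/II-3 ? I-1×I-2: X^CX^c|X^cX^c
⇒ C over [I-1,I-2,II-1,II-2,II-3]: 4 consistent

II-3 ∈ {X^CX^c, X^cX^c}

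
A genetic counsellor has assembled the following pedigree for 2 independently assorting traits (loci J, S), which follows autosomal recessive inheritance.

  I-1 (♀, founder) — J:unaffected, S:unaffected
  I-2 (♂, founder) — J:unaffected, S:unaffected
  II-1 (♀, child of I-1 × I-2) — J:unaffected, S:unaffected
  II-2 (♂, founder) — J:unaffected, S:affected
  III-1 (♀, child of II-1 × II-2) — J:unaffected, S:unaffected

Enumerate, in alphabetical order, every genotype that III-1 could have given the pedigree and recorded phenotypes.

J/I-1 un ·: JJ|Jj
J/I-2 un ·: JJ|Jj
J/II-1 un I-1×I-2: JJ|Jj
J/II-2 un ·: JJ|Jj
J/III-1 un II-1×II-2: JJ|Jj
⇒ J over [I-1,I-2,II-1,II-2,III-1]: 24 consistent
S/I-1 un ·: SS|Ss
S/I-2 un ·: SS|Ss
S/II-1 un I-1×I-2: SS|Ss
S/II-2 aff ·: ss
S/III-1 un II-1×II-2: Ss
⇒ S over [I-1,I-2,II-1,II-2,III-1]: 7 consistent

III-1 ∈ {JJ Ss, Jj Ss}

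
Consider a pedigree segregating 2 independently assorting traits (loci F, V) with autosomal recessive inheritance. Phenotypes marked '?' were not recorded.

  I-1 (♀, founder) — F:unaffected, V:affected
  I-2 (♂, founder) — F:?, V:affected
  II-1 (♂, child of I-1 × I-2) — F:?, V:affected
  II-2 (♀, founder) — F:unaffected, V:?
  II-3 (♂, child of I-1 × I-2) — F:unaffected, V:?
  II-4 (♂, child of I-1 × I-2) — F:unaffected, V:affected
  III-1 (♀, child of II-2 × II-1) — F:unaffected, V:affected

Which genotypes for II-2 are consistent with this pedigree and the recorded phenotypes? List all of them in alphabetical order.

II-2 ∈ {FF Vv, FF vv, Ff Vv, Ff vv}

F/I-1 un ·: FF|Ff
F/I-2 ? ·: FF|Ff|ff
F/II-1 ? I-1×I-2: FF|Ff|ff
F/II-2 un ·: FF|Ff
F/II-3 un I-1×I-2: FF|Ff
F/II-4 un I-1×I-2: FF|Ff
F/III-1 un II-2×II-1: FF|Ff
⇒ F over [I-1,I-2,II-1,II-2,II-3,II-4,III-1]: 105 consistent
V/I-1 aff ·: vv
V/I-2 aff ·: vv
V/II-1 aff I-1×I-2: vv
V/II-2 ? ·: Vv|vv
V/II-3 ? I-1×I-2: vv
V/II-4 aff I-1×I-2: vv
V/III-1 aff II-2×II-1: vv
⇒ V over [I-1,I-2,II-1,II-2,II-3,II-4,III-1]: 2 consistent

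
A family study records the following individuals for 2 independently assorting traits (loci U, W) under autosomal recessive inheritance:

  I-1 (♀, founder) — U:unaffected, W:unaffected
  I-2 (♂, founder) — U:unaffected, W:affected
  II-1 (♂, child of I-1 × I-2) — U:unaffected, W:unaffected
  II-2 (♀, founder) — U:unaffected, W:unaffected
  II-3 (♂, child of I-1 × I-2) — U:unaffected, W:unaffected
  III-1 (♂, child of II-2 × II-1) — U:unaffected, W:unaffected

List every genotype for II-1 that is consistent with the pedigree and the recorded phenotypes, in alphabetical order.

II-1 ∈ {UU Ww, Uu Ww}

U/I-1 un ·: UU|Uu
U/I-2 un ·: UU|Uu
U/II-1 un I-1×I-2: UU|Uu
U/II-2 un ·: UU|Uu
U/II-3 un I-1×I-2: UU|Uu
U/III-1 un II-2×II-1: UU|Uu
⇒ U over [I-1,I-2,II-1,II-2,II-3,III-1]: 45 consistent
W/I-1 un ·: WW|Ww
W/I-2 aff ·: ww
W/II-1 un I-1×I-2: Ww
W/II-2 un ·: WW|Ww
W/II-3 un I-1×I-2: Ww
W/III-1 un II-2×II-1: WW|Ww
⇒ W over [I-1,I-2,II-1,II-2,II-3,III-1]: 8 consistent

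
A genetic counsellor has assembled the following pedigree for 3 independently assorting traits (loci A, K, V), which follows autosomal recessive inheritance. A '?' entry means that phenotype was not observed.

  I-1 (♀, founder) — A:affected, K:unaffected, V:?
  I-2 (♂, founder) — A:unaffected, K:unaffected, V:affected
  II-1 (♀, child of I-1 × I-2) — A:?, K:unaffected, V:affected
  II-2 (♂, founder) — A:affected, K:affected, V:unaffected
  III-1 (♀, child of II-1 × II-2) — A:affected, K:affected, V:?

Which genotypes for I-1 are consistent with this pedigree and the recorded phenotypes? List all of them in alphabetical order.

A/I-1 aff ·: aa
A/I-2 un ·: AA|Aa
A/II-1 ? I-1×I-2: Aa|aa
A/II-2 aff ·: aa
A/III-1 aff II-1×II-2: aa
⇒ A over [I-1,I-2,II-1,II-2,III-1]: 3 consistent
K/I-1 un ·: KK|Kk
K/I-2 un ·: KK|Kk
K/II-1 un I-1×I-2: Kk
K/II-2 aff ·: kk
K/III-1 aff II-1×II-2: kk
⇒ K over [I-1,I-2,II-1,II-2,III-1]: 3 consistent
V/I-1 ? ·: Vv|vv
V/I-2 aff ·: vv
V/II-1 aff I-1×I-2: vv
V/II-2 un ·: VV|Vv
V/III-1 ? II-1×II-2: Vv|vv
⇒ V over [I-1,I-2,II-1,II-2,III-1]: 6 consistent

I-1 ∈ {aa KK Vv, aa KK vv, aa Kk Vv, aa Kk vv}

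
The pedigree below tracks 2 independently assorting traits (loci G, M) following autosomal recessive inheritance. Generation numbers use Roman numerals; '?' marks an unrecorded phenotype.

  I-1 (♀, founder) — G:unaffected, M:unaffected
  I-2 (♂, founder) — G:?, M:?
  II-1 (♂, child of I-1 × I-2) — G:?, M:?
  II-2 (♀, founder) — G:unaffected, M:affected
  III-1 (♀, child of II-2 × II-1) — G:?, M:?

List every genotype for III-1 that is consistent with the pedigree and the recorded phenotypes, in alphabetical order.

III-1 ∈ {GG Mm, GG mm, Gg Mm, Gg mm, gg Mm, gg mm}

G/I-1 un ·: GG|Gg
G/I-2 ? ·: GG|Gg|gg
G/II-1 ? I-1×I-2: GG|Gg|gg
G/II-2 un ·: GG|Gg
G/III-1 ? II-2×II-1: GG|Gg|gg
⇒ G over [I-1,I-2,II-1,II-2,III-1]: 43 consistent
M/I-1 un ·: MM|Mm
M/I-2 ? ·: MM|Mm|mm
M/II-1 ? I-1×I-2: MM|Mm|mm
M/II-2 aff ·: mm
M/III-1 ? II-2×II-1: Mm|mm
⇒ M over [I-1,I-2,II-1,II-2,III-1]: 16 consistent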